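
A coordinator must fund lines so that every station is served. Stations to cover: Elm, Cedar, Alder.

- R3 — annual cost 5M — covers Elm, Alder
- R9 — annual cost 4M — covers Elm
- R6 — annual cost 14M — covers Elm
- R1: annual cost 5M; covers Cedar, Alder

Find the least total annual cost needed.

9

This is a weighted set-cover instance.
The greedy cost-per-new-station heuristic would pick R3 and R1 for 10, but a cheaper cover exists.
Choose R9 and R1: together they cover Elm, Cedar, Alder — every station.
Total annual cost: 4 + 5 = 9.
No cover costs less than 9.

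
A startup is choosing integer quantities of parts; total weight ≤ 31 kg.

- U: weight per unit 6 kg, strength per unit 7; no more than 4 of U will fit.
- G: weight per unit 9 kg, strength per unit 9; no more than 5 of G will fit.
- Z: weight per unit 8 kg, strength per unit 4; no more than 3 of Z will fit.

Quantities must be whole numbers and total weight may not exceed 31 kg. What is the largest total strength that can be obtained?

2×U and 2×G: weight 30 ≤ 31, strength 2·7 + 2·9 = 32.
3×U and 1×G: weight 27 ≤ 31, strength 3·7 + 1·9 = 30.
Best is 32.

32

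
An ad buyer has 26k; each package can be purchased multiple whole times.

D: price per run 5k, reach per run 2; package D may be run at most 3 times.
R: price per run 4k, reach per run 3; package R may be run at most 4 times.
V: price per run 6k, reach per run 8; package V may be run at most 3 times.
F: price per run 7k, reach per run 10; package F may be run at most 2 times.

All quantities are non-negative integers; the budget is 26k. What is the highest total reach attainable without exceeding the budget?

36

Take 2×V and 2×F: price 26 ≤ 26, reach 2·8 + 2·10 = 36.
F has the best ratio (10/7) and is taken to its limit of 2; remaining capacity is filled optimally with the others.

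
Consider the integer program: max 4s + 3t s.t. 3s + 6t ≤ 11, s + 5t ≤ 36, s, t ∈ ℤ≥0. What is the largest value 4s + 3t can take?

The continuous relaxation peaks at (3.67, 0) with value 14.67; rounding to a feasible lattice point costs some objective.
(s,t)=(3,0): 3·3+6·0=9≤11, 1·3+5·0=3≤36, objective 12.
(s,t)=(2,0): 3·2+6·0=6≤11, 1·2+5·0=2≤36, objective 8.
Maximum is 12 at (s,t)=(3,0).

12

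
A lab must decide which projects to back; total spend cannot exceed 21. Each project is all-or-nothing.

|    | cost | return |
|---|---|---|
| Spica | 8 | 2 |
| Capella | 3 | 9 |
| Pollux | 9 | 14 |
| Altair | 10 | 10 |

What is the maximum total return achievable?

25

This is a 0-1 knapsack instance.
Spica + Capella + Pollux: cost 8 + 3 + 9 = 20 ≤ 21, return 2 + 9 + 14 = 25.
Capella + Pollux: cost 3 + 9 = 12 ≤ 21, return 9 + 14 = 23.
Pollux + Altair: cost 9 + 10 = 19 ≤ 21, return 14 + 10 = 24.
Best is Spica, Capella, and Pollux with total return 25.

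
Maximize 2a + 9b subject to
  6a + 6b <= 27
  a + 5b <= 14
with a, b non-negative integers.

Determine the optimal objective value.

22

Relaxing integrality, the LP optimum is 25.62 at (a,b) = (2.12, 2.38), which is not an integer point.
(a,b)=(2,2): 6·2+6·2=24≤27, 1·2+5·2=12≤14, objective 22.
(a,b)=(1,2): 6·1+6·2=18≤27, 1·1+5·2=11≤14, objective 20.
Maximum is 22 at (a,b)=(2,2).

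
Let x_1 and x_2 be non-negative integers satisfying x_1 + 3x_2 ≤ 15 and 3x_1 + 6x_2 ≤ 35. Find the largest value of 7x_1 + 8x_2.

(x_1,x_2)=(11,0) is feasible, giving 77.
(x_1,x_2)=(10,0) is feasible, giving 70.
The best lattice point is (11,0), giving 77.

77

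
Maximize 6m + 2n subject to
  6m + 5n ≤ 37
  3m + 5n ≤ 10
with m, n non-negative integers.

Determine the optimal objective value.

The continuous relaxation peaks at (3.33, 0) with value 20.00; rounding to a feasible lattice point costs some objective.
(m,n)=(3,0): 6·3+5·0=18≤37, 3·3+5·0=9≤10, objective 18.
(m,n)=(2,0): 6·2+5·0=12≤37, 3·2+5·0=6≤10, objective 12.
No feasible integer point exceeds 18.

18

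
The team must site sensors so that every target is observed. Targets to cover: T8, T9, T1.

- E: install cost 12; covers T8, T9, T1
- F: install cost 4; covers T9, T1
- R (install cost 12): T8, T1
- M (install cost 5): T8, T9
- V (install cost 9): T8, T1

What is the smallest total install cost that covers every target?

Choose F and M: together they cover T8, T9, T1 — every target.
Total install cost: 4 + 5 = 9.
No cover costs less than 9.

9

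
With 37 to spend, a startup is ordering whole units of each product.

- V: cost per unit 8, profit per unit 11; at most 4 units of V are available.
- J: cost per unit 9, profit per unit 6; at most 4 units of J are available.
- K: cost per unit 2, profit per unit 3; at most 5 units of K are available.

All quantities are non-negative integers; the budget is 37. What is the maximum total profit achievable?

3×V and 5×K: cost 34 ≤ 37, profit 3·11 + 5·3 = 48.
4×V and 2×K: cost 36 ≤ 37, profit 4·11 + 2·3 = 50.
Best is 50.

50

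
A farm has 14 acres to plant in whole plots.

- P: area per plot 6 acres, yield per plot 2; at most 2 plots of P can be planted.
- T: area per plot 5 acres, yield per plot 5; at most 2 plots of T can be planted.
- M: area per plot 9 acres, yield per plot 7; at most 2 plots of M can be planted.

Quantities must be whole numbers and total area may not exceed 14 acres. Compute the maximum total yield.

12

1×T and 1×M: area 14 ≤ 14, yield 1·5 + 1·7 = 12.
2×T: area 10 ≤ 14, yield 2·5 = 10.
Best is 12.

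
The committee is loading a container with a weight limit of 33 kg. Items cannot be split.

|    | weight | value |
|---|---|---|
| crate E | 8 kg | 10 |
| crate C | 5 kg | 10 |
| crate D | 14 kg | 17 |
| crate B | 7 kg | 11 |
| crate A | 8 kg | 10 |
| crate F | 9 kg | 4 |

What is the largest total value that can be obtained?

Take crate E, crate C, crate B, and crate A: weight 8 + 5 + 7 + 8 = 28 ≤ 33, value 10 + 10 + 11 + 10 = 41.
No other feasible combination does better.

41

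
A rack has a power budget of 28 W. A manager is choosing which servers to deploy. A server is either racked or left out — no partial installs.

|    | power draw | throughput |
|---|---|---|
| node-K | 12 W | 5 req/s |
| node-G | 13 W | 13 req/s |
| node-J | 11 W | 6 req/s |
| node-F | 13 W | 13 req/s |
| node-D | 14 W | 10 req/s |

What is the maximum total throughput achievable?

26

Allowing fractional choices, the relaxed optimum would be about 27.4, but servers are indivisible.
node-G + node-F: power draw 13 + 13 = 26 ≤ 28, throughput 13 + 13 = 26.
node-G + node-D: power draw 13 + 14 = 27 ≤ 28, throughput 13 + 10 = 23.
Best is node-G and node-F with total throughput 26.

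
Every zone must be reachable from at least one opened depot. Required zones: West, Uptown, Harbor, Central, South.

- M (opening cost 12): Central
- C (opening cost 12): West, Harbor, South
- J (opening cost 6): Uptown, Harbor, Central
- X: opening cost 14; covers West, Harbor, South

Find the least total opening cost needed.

Choose C and J: together they cover West, Uptown, Harbor, Central, South — every zone.
Total opening cost: 12 + 6 = 18.
No cover costs less than 18.

18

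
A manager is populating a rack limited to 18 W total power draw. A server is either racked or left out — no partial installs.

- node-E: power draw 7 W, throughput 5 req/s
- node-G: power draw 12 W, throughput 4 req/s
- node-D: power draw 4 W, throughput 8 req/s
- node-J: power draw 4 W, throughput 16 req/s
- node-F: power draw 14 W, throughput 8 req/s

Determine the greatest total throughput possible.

Allowing fractional choices, the relaxed optimum would be about 30.7, but servers are indivisible.
node-D + node-J: power draw 4 + 4 = 8 ≤ 18, throughput 8 + 16 = 24.
node-J + node-F: power draw 4 + 14 = 18 ≤ 18, throughput 16 + 8 = 24.
node-E + node-D + node-J: power draw 7 + 4 + 4 = 15 ≤ 18, throughput 5 + 8 + 16 = 29.
Best is node-E, node-D, and node-J with total throughput 29.

29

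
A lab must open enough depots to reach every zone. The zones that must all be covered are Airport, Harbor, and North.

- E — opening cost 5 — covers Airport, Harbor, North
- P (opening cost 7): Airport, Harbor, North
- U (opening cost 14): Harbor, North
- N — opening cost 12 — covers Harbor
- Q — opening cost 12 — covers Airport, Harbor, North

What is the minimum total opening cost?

5

E alone covers Airport, Harbor, North — every zone.
Total opening cost: 5.
No cover costs less than 5.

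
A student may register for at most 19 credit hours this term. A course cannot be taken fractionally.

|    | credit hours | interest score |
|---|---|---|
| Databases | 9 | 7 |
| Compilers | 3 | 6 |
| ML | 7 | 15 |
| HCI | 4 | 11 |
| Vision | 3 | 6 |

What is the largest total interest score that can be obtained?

38

ML + HCI + Vision: credit hours 7 + 4 + 3 = 14 ≤ 19, interest score 15 + 11 + 6 = 32.
Compilers + ML + HCI: credit hours 3 + 7 + 4 = 14 ≤ 19, interest score 6 + 15 + 11 = 32.
Compilers + ML + HCI + Vision: credit hours 3 + 7 + 4 + 3 = 17 ≤ 19, interest score 6 + 15 + 11 + 6 = 38.
Best is Compilers, ML, HCI, and Vision with total interest score 38.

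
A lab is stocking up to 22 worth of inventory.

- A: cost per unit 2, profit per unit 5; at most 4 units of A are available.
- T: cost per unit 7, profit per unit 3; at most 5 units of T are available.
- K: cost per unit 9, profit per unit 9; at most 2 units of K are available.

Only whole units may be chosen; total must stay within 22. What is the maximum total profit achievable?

A has the best ratio (5/2); taking only A gives at most 4×5 = 20 (stopped by the supply cap of 4).
Mixing does better — 4×A and 1×K: cost 17 ≤ 22, profit 4·5 + 1·9 = 29.

29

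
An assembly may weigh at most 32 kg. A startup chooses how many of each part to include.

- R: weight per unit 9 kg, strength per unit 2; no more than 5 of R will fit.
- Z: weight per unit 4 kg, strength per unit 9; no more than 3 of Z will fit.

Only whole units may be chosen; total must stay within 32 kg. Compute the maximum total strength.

31

This is a bounded integer knapsack.
Z has the best ratio (9/4); taking only Z gives at most 3×9 = 27 (stopped by the supply cap of 3).
Mixing does better — 2×R and 3×Z: weight 30 ≤ 32, strength 2·2 + 3·9 = 31.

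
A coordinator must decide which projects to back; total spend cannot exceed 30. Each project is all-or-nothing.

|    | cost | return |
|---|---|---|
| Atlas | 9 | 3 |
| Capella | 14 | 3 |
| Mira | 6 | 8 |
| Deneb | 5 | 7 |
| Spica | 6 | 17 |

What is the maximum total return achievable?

35

This is a 0-1 knapsack instance.
Allowing fractional choices, the relaxed optimum would be about 35.9, but projects are indivisible.
Atlas + Mira + Spica: cost 9 + 6 + 6 = 21 ≤ 30, return 3 + 8 + 17 = 28.
Atlas + Mira + Deneb + Spica: cost 9 + 6 + 5 + 6 = 26 ≤ 30, return 3 + 8 + 7 + 17 = 35.
Mira + Deneb + Spica: cost 6 + 5 + 6 = 17 ≤ 30, return 8 + 7 + 17 = 32.
Best is Atlas, Mira, Deneb, and Spica with total return 35.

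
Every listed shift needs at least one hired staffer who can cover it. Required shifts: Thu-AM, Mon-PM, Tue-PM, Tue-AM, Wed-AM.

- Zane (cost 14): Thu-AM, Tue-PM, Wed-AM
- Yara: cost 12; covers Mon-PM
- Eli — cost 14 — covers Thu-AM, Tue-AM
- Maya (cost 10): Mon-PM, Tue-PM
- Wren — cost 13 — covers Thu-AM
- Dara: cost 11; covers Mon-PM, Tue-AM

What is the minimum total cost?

Choose Zane and Dara: together they cover Thu-AM, Mon-PM, Tue-PM, Tue-AM, Wed-AM — every shift.
Total cost: 14 + 11 = 25.
No cover costs less than 25.

25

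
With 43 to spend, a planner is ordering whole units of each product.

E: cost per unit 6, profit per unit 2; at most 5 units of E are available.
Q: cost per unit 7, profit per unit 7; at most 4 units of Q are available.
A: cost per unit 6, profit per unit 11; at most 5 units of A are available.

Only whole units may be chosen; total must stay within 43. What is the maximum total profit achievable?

A has the best ratio (11/6); taking only A gives at most 5×11 = 55 (stopped by the supply cap of 5).
Mixing does better — 1×E, 1×Q, and 5×A: cost 43 ≤ 43, profit 1·2 + 1·7 + 5·11 = 64.

64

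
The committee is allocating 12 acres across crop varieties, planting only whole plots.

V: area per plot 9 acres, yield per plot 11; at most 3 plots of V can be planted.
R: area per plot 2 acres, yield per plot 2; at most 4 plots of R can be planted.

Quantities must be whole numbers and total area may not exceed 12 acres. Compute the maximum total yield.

13

This is a bounded integer knapsack.
1×V and 1×R: area 11 ≤ 12, yield 1·11 + 1·2 = 13.
1×V: area 9 ≤ 12, yield 1·11 = 11.
Best is 13.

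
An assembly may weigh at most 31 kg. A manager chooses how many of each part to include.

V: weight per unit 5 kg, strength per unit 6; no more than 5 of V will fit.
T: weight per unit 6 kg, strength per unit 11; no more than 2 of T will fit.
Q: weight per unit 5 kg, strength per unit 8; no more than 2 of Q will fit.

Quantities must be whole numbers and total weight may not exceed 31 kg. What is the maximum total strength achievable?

45

1×V, 2×T, and 2×Q: weight 27 ≤ 31, strength 1·6 + 2·11 + 2·8 = 44.
3×V, 1×T, and 2×Q: weight 31 ≤ 31, strength 3·6 + 1·11 + 2·8 = 45.
Best is 45.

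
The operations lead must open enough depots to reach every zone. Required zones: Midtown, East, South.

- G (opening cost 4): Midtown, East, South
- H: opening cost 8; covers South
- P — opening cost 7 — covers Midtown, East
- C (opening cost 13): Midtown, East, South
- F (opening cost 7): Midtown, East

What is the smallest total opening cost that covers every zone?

4

G alone covers Midtown, East, South — every zone.
Total opening cost: 4.
No cover costs less than 4.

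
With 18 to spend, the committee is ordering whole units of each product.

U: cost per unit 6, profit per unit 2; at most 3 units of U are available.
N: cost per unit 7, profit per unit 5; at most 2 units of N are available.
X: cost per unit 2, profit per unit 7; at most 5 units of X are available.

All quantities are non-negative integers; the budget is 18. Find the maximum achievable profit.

Take 1×N and 5×X: cost 17 ≤ 18, profit 1·5 + 5·7 = 40.
X has the best ratio (7/2) and is taken to its limit of 5; remaining capacity is filled optimally with the others.

40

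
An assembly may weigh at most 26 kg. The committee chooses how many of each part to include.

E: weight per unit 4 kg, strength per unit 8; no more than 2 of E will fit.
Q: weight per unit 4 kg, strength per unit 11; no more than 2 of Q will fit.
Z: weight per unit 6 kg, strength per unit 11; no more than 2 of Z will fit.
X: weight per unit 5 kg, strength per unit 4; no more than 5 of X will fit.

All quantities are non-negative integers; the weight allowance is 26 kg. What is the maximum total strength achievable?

52

Q has the best ratio (11/4); taking only Q gives at most 2×11 = 22 (stopped by the supply cap of 2).
Mixing does better — 1×E, 2×Q, and 2×Z: weight 24 ≤ 26, strength 1·8 + 2·11 + 2·11 = 52.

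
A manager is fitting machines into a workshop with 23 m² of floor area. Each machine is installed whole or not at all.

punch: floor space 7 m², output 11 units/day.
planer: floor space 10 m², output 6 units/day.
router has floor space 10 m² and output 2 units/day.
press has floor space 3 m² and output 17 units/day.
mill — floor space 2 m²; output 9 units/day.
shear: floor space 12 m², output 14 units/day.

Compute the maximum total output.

43

Allowing fractional choices, the relaxed optimum would be about 49.8, but machines are indivisible.
press + mill + shear: floor space 3 + 2 + 12 = 17 ≤ 23, output 17 + 9 + 14 = 40.
punch + planer + press + mill: floor space 7 + 10 + 3 + 2 = 22 ≤ 23, output 11 + 6 + 17 + 9 = 43.
punch + press + shear: floor space 7 + 3 + 12 = 22 ≤ 23, output 11 + 17 + 14 = 42.
Best is punch, planer, press, and mill with total output 43.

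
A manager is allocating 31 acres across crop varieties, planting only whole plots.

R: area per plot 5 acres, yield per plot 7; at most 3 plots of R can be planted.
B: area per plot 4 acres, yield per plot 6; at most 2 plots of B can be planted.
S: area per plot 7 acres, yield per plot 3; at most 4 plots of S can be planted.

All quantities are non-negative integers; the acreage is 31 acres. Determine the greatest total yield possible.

36

B has the best ratio (6/4); taking only B gives at most 2×6 = 12 (stopped by the supply cap of 2).
Mixing does better — 3×R, 2×B, and 1×S: area 30 ≤ 31, yield 3·7 + 2·6 + 1·3 = 36.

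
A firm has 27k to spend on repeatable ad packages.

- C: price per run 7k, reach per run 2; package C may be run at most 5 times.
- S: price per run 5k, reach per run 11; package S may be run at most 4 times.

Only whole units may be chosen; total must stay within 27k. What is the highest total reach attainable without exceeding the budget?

46

This is a bounded integer knapsack.
Take 1×C and 4×S: price 27 ≤ 27, reach 1·2 + 4·11 = 46.
S has the best ratio (11/5) and is taken to its limit of 4; remaining capacity is filled optimally with the others.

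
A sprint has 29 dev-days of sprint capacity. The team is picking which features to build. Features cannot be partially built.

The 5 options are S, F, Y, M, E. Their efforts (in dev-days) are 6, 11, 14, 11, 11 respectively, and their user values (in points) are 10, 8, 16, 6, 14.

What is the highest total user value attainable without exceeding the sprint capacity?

Treat it as a binary knapsack problem.
Allowing fractional choices, the relaxed optimum would be about 37.7, but features are indivisible.
S + F + E: effort 6 + 11 + 11 = 28 ≤ 29, user value 10 + 8 + 14 = 32.
S + M + E: effort 6 + 11 + 11 = 28 ≤ 29, user value 10 + 6 + 14 = 30.
Y + E: effort 14 + 11 = 25 ≤ 29, user value 16 + 14 = 30.
Best is S, F, and E with total user value 32.

32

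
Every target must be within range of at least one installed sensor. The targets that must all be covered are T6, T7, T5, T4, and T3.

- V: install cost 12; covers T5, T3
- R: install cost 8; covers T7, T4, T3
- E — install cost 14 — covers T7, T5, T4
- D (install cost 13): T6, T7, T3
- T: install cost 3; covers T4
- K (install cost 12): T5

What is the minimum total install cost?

This is an integer covering problem.
The greedy cost-per-new-target heuristic would pick R, V, and D for 33, but a cheaper cover exists.
Choose E and D: together they cover T6, T7, T5, T4, T3 — every target.
Total install cost: 14 + 13 = 27.
No cover costs less than 27.

27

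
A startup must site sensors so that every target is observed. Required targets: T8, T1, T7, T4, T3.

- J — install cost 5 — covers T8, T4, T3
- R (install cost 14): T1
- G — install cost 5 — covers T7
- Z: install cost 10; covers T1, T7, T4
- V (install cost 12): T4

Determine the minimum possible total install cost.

15

The greedy cost-per-new-target heuristic would pick J, G, and Z for 20, but a cheaper cover exists.
Choose J and Z: together they cover T8, T1, T7, T4, T3 — every target.
Total install cost: 5 + 10 = 15.
No cover costs less than 15.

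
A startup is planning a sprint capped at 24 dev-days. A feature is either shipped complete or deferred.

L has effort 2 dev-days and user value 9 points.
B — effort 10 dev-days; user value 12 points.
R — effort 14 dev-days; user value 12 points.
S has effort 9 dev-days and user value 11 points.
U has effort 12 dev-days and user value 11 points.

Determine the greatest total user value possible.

L + B + S: effort 2 + 10 + 9 = 21 ≤ 24, user value 9 + 12 + 11 = 32.
L + B + U: effort 2 + 10 + 12 = 24 ≤ 24, user value 9 + 12 + 11 = 32.
L + S + U: effort 2 + 9 + 12 = 23 ≤ 24, user value 9 + 11 + 11 = 31.
The maximum user value is 32; one optimal choice is L, B, and S.

32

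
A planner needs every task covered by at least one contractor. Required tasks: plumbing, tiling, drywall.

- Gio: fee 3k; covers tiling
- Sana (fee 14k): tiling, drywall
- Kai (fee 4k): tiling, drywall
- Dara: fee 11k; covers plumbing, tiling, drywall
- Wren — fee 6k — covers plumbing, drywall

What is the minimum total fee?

9

The greedy cost-per-new-task heuristic would pick Kai and Wren for 10, but a cheaper cover exists.
Choose Gio and Wren: together they cover plumbing, tiling, drywall — every task.
Total fee: 3 + 6 = 9.
No cover costs less than 9.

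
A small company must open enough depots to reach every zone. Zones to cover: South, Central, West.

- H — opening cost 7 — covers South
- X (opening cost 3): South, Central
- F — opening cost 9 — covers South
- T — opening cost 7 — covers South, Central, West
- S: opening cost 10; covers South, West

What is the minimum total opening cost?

7

This is an integer covering problem.
The greedy cost-per-new-zone heuristic would pick X and T for 10, but a cheaper cover exists.
T alone covers South, Central, West — every zone.
Total opening cost: 7.
No cover costs less than 7.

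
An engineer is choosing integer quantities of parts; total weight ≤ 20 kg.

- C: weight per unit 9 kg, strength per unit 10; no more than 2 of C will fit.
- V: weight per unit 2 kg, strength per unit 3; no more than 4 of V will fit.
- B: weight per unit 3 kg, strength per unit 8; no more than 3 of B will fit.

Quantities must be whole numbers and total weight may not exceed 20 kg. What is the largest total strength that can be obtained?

B has the best ratio (8/3); taking only B gives at most 3×8 = 24 (stopped by the supply cap of 3).
Mixing does better — 1×C, 1×V, and 3×B: weight 20 ≤ 20, strength 1·10 + 1·3 + 3·8 = 37.

37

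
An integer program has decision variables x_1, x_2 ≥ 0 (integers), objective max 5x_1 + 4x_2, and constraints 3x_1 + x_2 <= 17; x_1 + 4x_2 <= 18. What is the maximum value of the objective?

33

(x_1,x_2)=(5,2): 3·5+1·2=17≤17, 1·5+4·2=13≤18, objective 33.
(x_1,x_2)=(4,3): 3·4+1·3=15≤17, 1·4+4·3=16≤18, objective 32.
(x_1,x_2)=(5,1): 3·5+1·1=16≤17, 1·5+4·1=9≤18, objective 29.
Maximum is 33 at (x_1,x_2)=(5,2).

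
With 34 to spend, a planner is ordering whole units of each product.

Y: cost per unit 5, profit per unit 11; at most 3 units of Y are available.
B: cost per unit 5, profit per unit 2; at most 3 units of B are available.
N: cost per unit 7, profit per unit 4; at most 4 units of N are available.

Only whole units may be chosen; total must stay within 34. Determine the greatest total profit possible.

This is a bounded integer knapsack.
3×Y, 1×B, and 2×N: cost 34 ≤ 34, profit 3·11 + 1·2 + 2·4 = 43.
3×Y and 2×N: cost 29 ≤ 34, profit 3·11 + 2·4 = 41.
Best is 43.

43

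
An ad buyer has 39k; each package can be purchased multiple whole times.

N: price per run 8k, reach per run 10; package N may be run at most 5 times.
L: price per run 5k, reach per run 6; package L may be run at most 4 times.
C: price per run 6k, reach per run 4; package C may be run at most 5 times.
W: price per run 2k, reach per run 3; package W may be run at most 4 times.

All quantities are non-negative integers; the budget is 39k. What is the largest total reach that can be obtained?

50

Take 2×N, 3×L, and 4×W: price 39 ≤ 39, reach 2·10 + 3·6 + 4·3 = 50.
W has the best ratio (3/2) and is taken to its limit of 4; remaining capacity is filled optimally with the others.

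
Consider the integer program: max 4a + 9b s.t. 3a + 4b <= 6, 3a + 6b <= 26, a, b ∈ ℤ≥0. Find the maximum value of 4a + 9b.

9

(a,b)=(0,1): 3·0+4·1=4≤6, 3·0+6·1=6≤26, objective 9.
(a,b)=(1,0): 3·1+4·0=3≤6, 3·1+6·0=3≤26, objective 4.
Maximum is 9 at (a,b)=(0,1).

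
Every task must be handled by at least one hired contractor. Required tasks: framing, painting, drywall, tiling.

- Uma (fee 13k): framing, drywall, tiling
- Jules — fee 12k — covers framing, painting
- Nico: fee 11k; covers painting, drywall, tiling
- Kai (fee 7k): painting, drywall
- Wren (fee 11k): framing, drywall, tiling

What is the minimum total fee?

This is a weighted set-cover instance.
Choose Kai and Wren: together they cover framing, painting, drywall, tiling — every task.
Total fee: 7 + 11 = 18.
No cover costs less than 18.

18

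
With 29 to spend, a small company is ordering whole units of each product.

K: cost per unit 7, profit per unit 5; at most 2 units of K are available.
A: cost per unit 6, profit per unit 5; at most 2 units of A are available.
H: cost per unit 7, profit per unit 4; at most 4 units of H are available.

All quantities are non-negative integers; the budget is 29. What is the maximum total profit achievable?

1×K, 2×A, and 1×H: cost 26 ≤ 29, profit 1·5 + 2·5 + 1·4 = 19.
2×K and 2×A: cost 26 ≤ 29, profit 2·5 + 2·5 = 20.
Best is 20.

20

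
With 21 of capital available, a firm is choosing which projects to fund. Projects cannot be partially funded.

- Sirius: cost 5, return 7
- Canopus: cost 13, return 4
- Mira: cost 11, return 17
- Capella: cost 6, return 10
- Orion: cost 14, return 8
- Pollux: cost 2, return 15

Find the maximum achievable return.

42

This is an integer program with binary decision variables.
Sirius + Mira + Pollux: cost 5 + 11 + 2 = 18 ≤ 21, return 7 + 17 + 15 = 39.
Mira + Capella + Pollux: cost 11 + 6 + 2 = 19 ≤ 21, return 17 + 10 + 15 = 42.
Mira + Pollux: cost 11 + 2 = 13 ≤ 21, return 17 + 15 = 32.
Best is Mira, Capella, and Pollux with total return 42.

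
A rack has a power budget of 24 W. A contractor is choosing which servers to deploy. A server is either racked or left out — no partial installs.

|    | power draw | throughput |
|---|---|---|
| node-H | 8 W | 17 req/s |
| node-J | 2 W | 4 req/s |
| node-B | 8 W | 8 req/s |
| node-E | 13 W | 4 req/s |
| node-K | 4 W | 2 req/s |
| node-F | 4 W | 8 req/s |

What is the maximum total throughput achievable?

Treat it as a binary knapsack problem.
node-H + node-B + node-K + node-F: power draw 8 + 8 + 4 + 4 = 24 ≤ 24, throughput 17 + 8 + 2 + 8 = 35.
node-H + node-J + node-B + node-F: power draw 8 + 2 + 8 + 4 = 22 ≤ 24, throughput 17 + 4 + 8 + 8 = 37.
Best is node-H, node-J, node-B, and node-F with total throughput 37.

37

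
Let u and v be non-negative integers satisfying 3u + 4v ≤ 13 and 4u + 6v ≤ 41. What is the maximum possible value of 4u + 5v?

(u,v)=(3,1): 3·3+4·1=13≤13, 4·3+6·1=18≤41, objective 17.
(u,v)=(4,0): 3·4+4·0=12≤13, 4·4+6·0=16≤41, objective 16.
Maximum is 17 at (u,v)=(3,1).

17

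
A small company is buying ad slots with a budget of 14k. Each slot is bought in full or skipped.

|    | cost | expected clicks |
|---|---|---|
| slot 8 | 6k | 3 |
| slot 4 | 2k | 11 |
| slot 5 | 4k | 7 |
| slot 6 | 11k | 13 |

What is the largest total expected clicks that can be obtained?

24

This is an integer program with binary decision variables.
slot 8 + slot 4 + slot 5: cost 6 + 2 + 4 = 12 ≤ 14, expected clicks 3 + 11 + 7 = 21.
slot 4 + slot 5: cost 2 + 4 = 6 ≤ 14, expected clicks 11 + 7 = 18.
slot 4 + slot 6: cost 2 + 11 = 13 ≤ 14, expected clicks 11 + 13 = 24.
Best is slot 4 and slot 6 with total expected clicks 24.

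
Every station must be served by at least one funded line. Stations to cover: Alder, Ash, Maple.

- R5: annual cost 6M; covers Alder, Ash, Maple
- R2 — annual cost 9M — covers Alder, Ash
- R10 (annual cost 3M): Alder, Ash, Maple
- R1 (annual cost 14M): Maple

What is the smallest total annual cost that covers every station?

R10 alone covers Alder, Ash, Maple — every station.
Total annual cost: 3.
No cover costs less than 3.

3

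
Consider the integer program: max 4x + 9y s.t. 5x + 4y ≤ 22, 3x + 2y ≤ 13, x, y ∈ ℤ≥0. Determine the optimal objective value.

45

The continuous relaxation peaks at (0, 5.5) with value 49.50; rounding to a feasible lattice point costs some objective.
(x,y)=(0,5): 5·0+4·5=20≤22, 3·0+2·5=10≤13, objective 45.
(x,y)=(1,4): 5·1+4·4=21≤22, 3·1+2·4=11≤13, objective 40.
(x,y)=(0,4): 5·0+4·4=16≤22, 3·0+2·4=8≤13, objective 36.
The best lattice point is (0,5), giving 45.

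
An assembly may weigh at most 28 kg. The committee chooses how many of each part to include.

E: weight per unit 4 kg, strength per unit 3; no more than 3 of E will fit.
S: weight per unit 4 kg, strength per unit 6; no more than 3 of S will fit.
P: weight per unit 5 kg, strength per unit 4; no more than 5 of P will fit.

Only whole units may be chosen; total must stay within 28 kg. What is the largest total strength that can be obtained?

Take 3×S and 3×P: weight 27 ≤ 28, strength 3·6 + 3·4 = 30.
S has the best ratio (6/4) and is taken to its limit of 3; remaining capacity is filled optimally with the others.

30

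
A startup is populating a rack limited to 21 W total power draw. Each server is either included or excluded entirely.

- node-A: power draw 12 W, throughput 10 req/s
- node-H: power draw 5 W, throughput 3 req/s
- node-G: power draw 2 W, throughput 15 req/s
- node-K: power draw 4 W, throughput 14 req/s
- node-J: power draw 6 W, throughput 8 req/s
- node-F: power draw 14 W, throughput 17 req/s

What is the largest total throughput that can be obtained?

Allowing fractional choices, the relaxed optimum would be about 47.9, but servers are indivisible.
node-H + node-G + node-K + node-J: power draw 5 + 2 + 4 + 6 = 17 ≤ 21, throughput 3 + 15 + 14 + 8 = 40.
node-A + node-G + node-K: power draw 12 + 2 + 4 = 18 ≤ 21, throughput 10 + 15 + 14 = 39.
node-G + node-K + node-F: power draw 2 + 4 + 14 = 20 ≤ 21, throughput 15 + 14 + 17 = 46.
Best is node-G, node-K, and node-F with total throughput 46.

46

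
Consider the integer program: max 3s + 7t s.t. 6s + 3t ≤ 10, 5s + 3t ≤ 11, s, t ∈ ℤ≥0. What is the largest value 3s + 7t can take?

21

Relaxing integrality, the LP optimum is 23.33 at (s,t) = (0, 3.33), which is not an integer point.
(s,t)=(0,3): 6·0+3·3=9≤10, 5·0+3·3=9≤11, objective 21.
(s,t)=(0,2): 6·0+3·2=6≤10, 5·0+3·2=6≤11, objective 14.
Maximum is 21 at (s,t)=(0,3).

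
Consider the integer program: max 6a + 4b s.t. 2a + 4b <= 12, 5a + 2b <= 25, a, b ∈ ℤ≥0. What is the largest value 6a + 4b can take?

(a,b)=(5,0) is feasible, giving 30.
(a,b)=(4,1) is feasible, giving 28.
(a,b)=(4,0) is feasible, giving 24.
(a,b)=(3,1) is feasible, giving 22.
The best lattice point is (5,0), giving 30.

30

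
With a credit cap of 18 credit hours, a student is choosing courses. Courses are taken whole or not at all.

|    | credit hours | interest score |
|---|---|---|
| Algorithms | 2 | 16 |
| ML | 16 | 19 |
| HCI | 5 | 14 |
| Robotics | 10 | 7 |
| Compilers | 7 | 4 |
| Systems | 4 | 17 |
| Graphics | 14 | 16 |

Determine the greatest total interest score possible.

51

Algorithms + HCI + Compilers + Systems: credit hours 2 + 5 + 7 + 4 = 18 ≤ 18, interest score 16 + 14 + 4 + 17 = 51.
Algorithms + Robotics + Systems: credit hours 2 + 10 + 4 = 16 ≤ 18, interest score 16 + 7 + 17 = 40.
Algorithms + HCI + Systems: credit hours 2 + 5 + 4 = 11 ≤ 18, interest score 16 + 14 + 17 = 47.
Best is Algorithms, HCI, Compilers, and Systems with total interest score 51.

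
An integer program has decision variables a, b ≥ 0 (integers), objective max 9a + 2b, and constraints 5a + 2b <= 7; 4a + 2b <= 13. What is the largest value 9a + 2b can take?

The continuous relaxation peaks at (1.4, 0) with value 12.60; rounding to a feasible lattice point costs some objective.
(a,b)=(1,1): 5·1+2·1=7≤7, 4·1+2·1=6≤13, objective 11.
(a,b)=(1,0): 5·1+2·0=5≤7, 4·1+2·0=4≤13, objective 9.
(a,b)=(0,2): 5·0+2·2=4≤7, 4·0+2·2=4≤13, objective 4.
(a,b)=(0,1): 5·0+2·1=2≤7, 4·0+2·1=2≤13, objective 2.
The best lattice point is (1,1), giving 11.

11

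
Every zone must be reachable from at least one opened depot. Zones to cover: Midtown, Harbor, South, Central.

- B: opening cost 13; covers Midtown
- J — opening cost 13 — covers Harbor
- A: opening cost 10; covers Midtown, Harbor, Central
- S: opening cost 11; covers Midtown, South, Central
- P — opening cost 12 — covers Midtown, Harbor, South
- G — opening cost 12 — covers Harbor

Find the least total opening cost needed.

21

Choose A and S: together they cover Midtown, Harbor, South, Central — every zone.
Total opening cost: 10 + 11 = 21.
No cover costs less than 21.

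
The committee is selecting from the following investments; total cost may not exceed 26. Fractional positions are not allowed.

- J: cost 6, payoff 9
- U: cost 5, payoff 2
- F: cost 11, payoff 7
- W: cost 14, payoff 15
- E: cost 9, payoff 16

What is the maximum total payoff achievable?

32

Take J, F, and E: cost 6 + 11 + 9 = 26 ≤ 26, payoff 9 + 7 + 16 = 32.
No other feasible combination does better.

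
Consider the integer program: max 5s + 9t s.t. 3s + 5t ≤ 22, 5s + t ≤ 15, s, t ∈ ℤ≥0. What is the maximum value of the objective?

(s,t)=(2,3): 3·2+5·3=21≤22, 5·2+1·3=13≤15, objective 37.
(s,t)=(0,4): 3·0+5·4=20≤22, 5·0+1·4=4≤15, objective 36.
(s,t)=(1,3): 3·1+5·3=18≤22, 5·1+1·3=8≤15, objective 32.
No feasible integer point exceeds 37.

37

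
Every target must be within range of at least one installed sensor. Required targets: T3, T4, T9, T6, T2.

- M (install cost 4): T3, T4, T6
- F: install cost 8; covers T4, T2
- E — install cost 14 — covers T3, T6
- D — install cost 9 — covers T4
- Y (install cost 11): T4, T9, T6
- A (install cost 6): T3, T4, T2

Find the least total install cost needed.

17

The greedy cost-per-new-target heuristic would pick M, A, and Y for 21, but a cheaper cover exists.
Choose Y and A: together they cover T3, T4, T9, T6, T2 — every target.
Total install cost: 11 + 6 = 17.
No cover costs less than 17.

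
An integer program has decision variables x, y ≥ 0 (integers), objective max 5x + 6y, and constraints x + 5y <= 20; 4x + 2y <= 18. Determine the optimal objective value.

(x,y)=(3,3): 1·3+5·3=18≤20, 4·3+2·3=18≤18, objective 33.
(x,y)=(2,3): 1·2+5·3=17≤20, 4·2+2·3=14≤18, objective 28.
(x,y)=(3,2): 1·3+5·2=13≤20, 4·3+2·2=16≤18, objective 27.
(x,y)=(1,3): 1·1+5·3=16≤20, 4·1+2·3=10≤18, objective 23.
No feasible integer point exceeds 33.

33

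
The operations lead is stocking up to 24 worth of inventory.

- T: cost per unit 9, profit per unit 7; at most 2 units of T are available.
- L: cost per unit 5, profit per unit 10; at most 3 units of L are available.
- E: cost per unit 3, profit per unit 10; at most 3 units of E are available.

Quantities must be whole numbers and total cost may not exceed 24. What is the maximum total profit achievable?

E has the best ratio (10/3); taking only E gives at most 3×10 = 30 (stopped by the supply cap of 3).
Mixing does better — 3×L and 3×E: cost 24 ≤ 24, profit 3·10 + 3·10 = 60.

60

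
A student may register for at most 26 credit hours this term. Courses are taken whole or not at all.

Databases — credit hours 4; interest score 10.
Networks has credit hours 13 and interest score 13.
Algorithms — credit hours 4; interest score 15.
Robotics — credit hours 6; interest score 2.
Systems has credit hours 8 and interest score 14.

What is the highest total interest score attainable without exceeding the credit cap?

Allowing fractional choices, the relaxed optimum would be about 49.0, but courses are indivisible.
Databases + Algorithms + Robotics + Systems: credit hours 4 + 4 + 6 + 8 = 22 ≤ 26, interest score 10 + 15 + 2 + 14 = 41.
Networks + Algorithms + Systems: credit hours 13 + 4 + 8 = 25 ≤ 26, interest score 13 + 15 + 14 = 42.
Databases + Algorithms + Systems: credit hours 4 + 4 + 8 = 16 ≤ 26, interest score 10 + 15 + 14 = 39.
Best is Networks, Algorithms, and Systems with total interest score 42.

42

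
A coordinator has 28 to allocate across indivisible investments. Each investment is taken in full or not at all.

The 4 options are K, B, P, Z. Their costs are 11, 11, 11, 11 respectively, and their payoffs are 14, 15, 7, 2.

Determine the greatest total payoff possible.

K + B: cost 11 + 11 = 22 ≤ 28, payoff 14 + 15 = 29.
B + P: cost 11 + 11 = 22 ≤ 28, payoff 15 + 7 = 22.
Best is K and B with total payoff 29.

29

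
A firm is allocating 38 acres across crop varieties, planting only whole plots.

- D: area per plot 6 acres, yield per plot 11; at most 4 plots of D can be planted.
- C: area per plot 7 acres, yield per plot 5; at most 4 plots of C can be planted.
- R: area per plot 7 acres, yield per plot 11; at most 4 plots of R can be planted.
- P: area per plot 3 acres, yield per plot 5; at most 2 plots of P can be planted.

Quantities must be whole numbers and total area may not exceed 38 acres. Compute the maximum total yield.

66

This is a bounded integer knapsack.
Take 4×D and 2×R: area 38 ≤ 38, yield 4·11 + 2·11 = 66.
D has the best ratio (11/6) and is taken to its limit of 4; remaining capacity is filled optimally with the others.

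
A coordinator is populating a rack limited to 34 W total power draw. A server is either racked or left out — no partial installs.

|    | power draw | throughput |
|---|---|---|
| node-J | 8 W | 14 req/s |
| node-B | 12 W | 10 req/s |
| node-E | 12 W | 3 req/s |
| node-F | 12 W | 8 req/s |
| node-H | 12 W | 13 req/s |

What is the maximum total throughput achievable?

37

Allowing fractional choices, the relaxed optimum would be about 38.3, but servers are indivisible.
node-J + node-B + node-H: power draw 8 + 12 + 12 = 32 ≤ 34, throughput 14 + 10 + 13 = 37.
node-J + node-F + node-H: power draw 8 + 12 + 12 = 32 ≤ 34, throughput 14 + 8 + 13 = 35.
Best is node-J, node-B, and node-H with total throughput 37.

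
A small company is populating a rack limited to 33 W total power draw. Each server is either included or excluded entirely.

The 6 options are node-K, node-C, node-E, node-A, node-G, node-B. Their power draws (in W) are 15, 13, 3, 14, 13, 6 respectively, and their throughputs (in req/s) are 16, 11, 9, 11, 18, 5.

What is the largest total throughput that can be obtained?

43

Allowing fractional choices, the relaxed optimum would be about 44.7, but servers are indivisible.
node-C + node-E + node-G: power draw 13 + 3 + 13 = 29 ≤ 33, throughput 11 + 9 + 18 = 38.
node-E + node-A + node-G: power draw 3 + 14 + 13 = 30 ≤ 33, throughput 9 + 11 + 18 = 38.
node-K + node-E + node-G: power draw 15 + 3 + 13 = 31 ≤ 33, throughput 16 + 9 + 18 = 43.
Best is node-K, node-E, and node-G with total throughput 43.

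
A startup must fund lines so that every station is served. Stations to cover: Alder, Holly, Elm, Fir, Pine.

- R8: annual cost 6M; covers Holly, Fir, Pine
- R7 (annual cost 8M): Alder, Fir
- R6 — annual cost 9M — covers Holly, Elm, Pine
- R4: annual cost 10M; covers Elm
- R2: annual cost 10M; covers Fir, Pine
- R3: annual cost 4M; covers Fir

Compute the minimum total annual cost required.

The greedy cost-per-new-station heuristic would pick R8, R7, and R6 for 23, but a cheaper cover exists.
Choose R7 and R6: together they cover Alder, Holly, Elm, Fir, Pine — every station.
Total annual cost: 8 + 9 = 17.
No cover costs less than 17.

17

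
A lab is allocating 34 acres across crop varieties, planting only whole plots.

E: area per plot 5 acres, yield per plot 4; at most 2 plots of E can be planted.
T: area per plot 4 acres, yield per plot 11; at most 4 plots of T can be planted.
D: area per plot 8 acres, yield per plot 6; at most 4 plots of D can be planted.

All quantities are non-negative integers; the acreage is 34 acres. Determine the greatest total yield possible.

58

Take 2×E, 4×T, and 1×D: area 34 ≤ 34, yield 2·4 + 4·11 + 1·6 = 58.
T has the best ratio (11/4) and is taken to its limit of 4; remaining capacity is filled optimally with the others.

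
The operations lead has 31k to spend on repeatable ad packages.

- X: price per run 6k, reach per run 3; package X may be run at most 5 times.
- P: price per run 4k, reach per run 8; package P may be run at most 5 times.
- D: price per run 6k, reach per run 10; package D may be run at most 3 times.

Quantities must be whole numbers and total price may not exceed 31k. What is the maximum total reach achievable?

54

This is a bounded integer knapsack.
Take 3×P and 3×D: price 30 ≤ 31, reach 3·8 + 3·10 = 54.
No other integer combination yields more.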